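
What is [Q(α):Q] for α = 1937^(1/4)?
[Q(α):Q] = 4

α is a root of x^4 - 1937. By Eisenstein's criterion at the prime p = 13 (which divides the constant term 1937 but p^2 = 169 does not, since 1937 is squarefree), x^4 - 1937 is irreducible over Q. Hence [Q(α):Q] = 4.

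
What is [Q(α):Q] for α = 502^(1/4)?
[Q(α):Q] = 4

α is a root of x^4 - 502. By Eisenstein's criterion at the prime p = 2 (which divides the constant term 502 but p^2 = 4 does not, since 502 is squarefree), x^4 - 502 is irreducible over Q. Hence [Q(α):Q] = 4.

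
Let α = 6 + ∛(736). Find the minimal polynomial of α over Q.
m_α(x) = x^3 - 18x^2 + 108x - 952

Set β = α - 6 = ∛(736), so β^3 = 736. Then (α - 6)^3 - 736 = 0, i.e. α is a root of g(x) = (x - 6)^3 - 736 = x^3 - 18x^2 + 108x - 952. Since g(x) = h(x - 6) where h(x) = x^3 - 736, and h is irreducible over Q (because 736 is not a perfect cube, so h has no rational root, and a monic cubic with no rational root is irreducible), g is also irreducible (irreducibility is preserved under the substitution x → x - 6). Hence m_α(x) = x^3 - 18x^2 + 108x - 952.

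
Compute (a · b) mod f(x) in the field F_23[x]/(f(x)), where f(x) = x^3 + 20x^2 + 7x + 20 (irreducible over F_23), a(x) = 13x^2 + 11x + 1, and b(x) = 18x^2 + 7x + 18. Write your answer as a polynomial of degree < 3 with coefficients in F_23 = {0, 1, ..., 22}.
a · b ≡ 8x^2 + 19x + 1 (mod f(x))

Multiply in F_23[x]: a(x)·b(x) = (13x^2 + 11x + 1)·(18x^2 + 7x + 18) = 4x^4 + 13x^3 + 7x^2 + 21x + 18. This has degree ≥ 3, so divide by f(x) over F_23: 4x^4 + 13x^3 + 7x^2 + 21x + 18 = (4x + 2)·(x^3 + 20x^2 + 7x + 20) + (8x^2 + 19x + 1). Hence a·b ≡ 8x^2 + 19x + 1 (mod f). (F_23[x]/(f) is a field with 23^3 = 12167 elements since f is irreducible of degree 3.)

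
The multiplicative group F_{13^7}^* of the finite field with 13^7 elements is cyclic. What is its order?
|F_{13^7}^*| = 62748516

F_{13^7} has 13^7 = 62748517 elements; its multiplicative group consists of all nonzero elements, so |F_{13^7}^*| = 62748517 - 1 = 62748516. (It is cyclic since any finite subgroup of the multiplicative group of a field is cyclic.)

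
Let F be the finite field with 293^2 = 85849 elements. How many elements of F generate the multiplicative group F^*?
There are φ(85848) = 24192 primitive elements

F_q^* is cyclic of order q - 1 = 85848. A cyclic group of order m has exactly φ(m) generators. Here m = 85848 = 2^3 · 3 · 7^2 · 73, so the number of primitive elements is φ(85848) = 24192.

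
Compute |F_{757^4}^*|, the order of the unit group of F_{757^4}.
|F_{757^4}^*| = 328385156400

F_{757^4} has 757^4 = 328385156401 elements; its multiplicative group consists of all nonzero elements, so |F_{757^4}^*| = 328385156401 - 1 = 328385156400. (It is cyclic since any finite subgroup of the multiplicative group of a field is cyclic.)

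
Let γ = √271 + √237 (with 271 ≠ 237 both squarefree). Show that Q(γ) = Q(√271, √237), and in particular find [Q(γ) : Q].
[Q(γ) : Q] = 4 (equivalently, Q(γ) = Q(√271, √237))

Obviously Q(γ) ⊆ Q(√271, √237), and [Q(√271, √237):Q] = 4 (since 271, 237 are distinct squarefree integers > 1 with 64227 not a perfect square). To show equality we compute the minimal polynomial of γ. From γ = √271 + √237: γ^2 = 271 + 2√(64227) + 237 = 508 + 2√(64227), so γ^2 - 508 = 2√(64227); squaring, (γ^2 - 508)^2 = 4·64227, i.e. γ^4 - 1016γ^2 + 258064 - 256908 = 0, i.e. γ^4 - 1016γ^2 + 1156 = 0. So γ is a root of x^4 - 1016x^2 + 1156. This polynomial is irreducible over Q: it has no rational root (each ±√271 ± √237 is irrational), and any factorization into two quadratics over Q would force √(64227) ∈ Q (pairing opposite roots) or √271, √237 ∈ Q (other pairings), all impossible. Hence [Q(γ):Q] = 4 = [Q(√271, √237):Q], so Q(γ) = Q(√271, √237).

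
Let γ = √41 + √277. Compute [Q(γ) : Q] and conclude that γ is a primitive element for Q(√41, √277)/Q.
[Q(γ) : Q] = 4 (equivalently, Q(γ) = Q(√41, √277))

Obviously Q(γ) ⊆ Q(√41, √277), and [Q(√41, √277):Q] = 4 (since 41, 277 are distinct squarefree integers > 1 with 11357 not a perfect square). To show equality we compute the minimal polynomial of γ. From γ = √41 + √277: γ^2 = 41 + 2√(11357) + 277 = 318 + 2√(11357), so γ^2 - 318 = 2√(11357); squaring, (γ^2 - 318)^2 = 4·11357, i.e. γ^4 - 636γ^2 + 101124 - 45428 = 0, i.e. γ^4 - 636γ^2 + 55696 = 0. So γ is a root of x^4 - 636x^2 + 55696. This polynomial is irreducible over Q: it has no rational root (each ±√41 ± √277 is irrational), and any factorization into two quadratics over Q would force √(11357) ∈ Q (pairing opposite roots) or √41, √277 ∈ Q (other pairings), all impossible. Hence [Q(γ):Q] = 4 = [Q(√41, √277):Q], so Q(γ) = Q(√41, √277).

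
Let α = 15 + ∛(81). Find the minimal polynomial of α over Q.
m_α(x) = x^3 - 45x^2 + 675x - 3456

Set β = α - 15 = ∛(81), so β^3 = 81. Then (α - 15)^3 - 81 = 0, i.e. α is a root of g(x) = (x - 15)^3 - 81 = x^3 - 45x^2 + 675x - 3456. Since g(x) = h(x - 15) where h(x) = x^3 - 81, and h is irreducible over Q (because 81 is not a perfect cube, so h has no rational root, and a monic cubic with no rational root is irreducible), g is also irreducible (irreducibility is preserved under the substitution x → x - 15). Hence m_α(x) = x^3 - 45x^2 + 675x - 3456.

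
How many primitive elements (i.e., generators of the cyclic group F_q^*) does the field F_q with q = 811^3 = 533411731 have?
There are φ(533411730) = 134369280 primitive elements

F_q^* is cyclic of order q - 1 = 533411730. A cyclic group of order m has exactly φ(m) generators. Here m = 533411730 = 2 · 3^5 · 5 · 31 · 73 · 97, so the number of primitive elements is φ(533411730) = 134369280.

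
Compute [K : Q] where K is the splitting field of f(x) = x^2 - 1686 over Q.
[K : Q] = 2

f(x) = x^2 - 1686 factors as (x - √1686)(x + √1686). The splitting field is K = Q(√1686). Since 1686 is squarefree and > 1, it is not a perfect square, so x^2 - 1686 is irreducible over Q and [Q(√1686) : Q] = 2. Hence [K : Q] = 2.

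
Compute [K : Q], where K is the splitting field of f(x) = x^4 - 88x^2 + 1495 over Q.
[K : Q] = 4

Solving the quadratic in x^2: x^2 = (88 ± √(88^2 - 4·1495))/2 = (88 ± √1764)/2 = (88 ± 42)/2, giving x^2 = 65 or x^2 = 23. So f(x) = (x^2 - 65)(x^2 - 23) and the roots of f are ±√65, ±√23. Hence the splitting field is K = Q(√65, √23). Since 65 and 23 are distinct squarefree integers > 1, their product 1495 is not a perfect square, so √23 ∉ Q(√65). By the tower law [K:Q] = [Q(√65,√23):Q(√65)] · [Q(√65):Q] = 2 · 2 = 4.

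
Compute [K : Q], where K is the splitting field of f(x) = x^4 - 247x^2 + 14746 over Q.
[K : Q] = 4

Solving the quadratic in x^2: x^2 = (247 ± √(247^2 - 4·14746))/2 = (247 ± √2025)/2 = (247 ± 45)/2, giving x^2 = 101 or x^2 = 146. So f(x) = (x^2 - 101)(x^2 - 146) and the roots of f are ±√101, ±√146. Hence the splitting field is K = Q(√101, √146). Since 101 and 146 are distinct squarefree integers > 1, their product 14746 is not a perfect square, so √146 ∉ Q(√101). By the tower law [K:Q] = [Q(√101,√146):Q(√101)] · [Q(√101):Q] = 2 · 2 = 4.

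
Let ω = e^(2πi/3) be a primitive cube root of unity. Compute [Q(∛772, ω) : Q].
[Q(∛772, ω) : Q] = 6

[Q(∛772):Q] = 3 (min poly x^3 - 772, irreducible since 772 is not a perfect cube). [Q(ω):Q] = 2 (min poly x^2 + x + 1). Since Q(∛772) ⊂ R and ω ∉ R, we have ω ∉ Q(∛772), so x^2 + x + 1 remains irreducible over Q(∛772) and [Q(∛772, ω) : Q(∛772)] = 2. By the tower law, [Q(∛772, ω) : Q] = 3 · 2 = 6. (In fact Q(∛772, ω) is the splitting field of x^3 - 772 over Q.)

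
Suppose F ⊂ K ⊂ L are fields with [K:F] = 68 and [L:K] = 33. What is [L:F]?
[L:F] = 2244

The tower law says that for any tower of field extensions F ⊂ K ⊂ L with finite degrees, [L:F] = [L:K] · [K:F]. Here this gives [L:F] = 33 · 68 = 2244.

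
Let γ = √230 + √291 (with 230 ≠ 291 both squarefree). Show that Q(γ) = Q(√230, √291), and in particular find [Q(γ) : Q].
[Q(γ) : Q] = 4 (equivalently, Q(γ) = Q(√230, √291))

Obviously Q(γ) ⊆ Q(√230, √291), and [Q(√230, √291):Q] = 4 (since 230, 291 are distinct squarefree integers > 1 with 66930 not a perfect square). To show equality we compute the minimal polynomial of γ. From γ = √230 + √291: γ^2 = 230 + 2√(66930) + 291 = 521 + 2√(66930), so γ^2 - 521 = 2√(66930); squaring, (γ^2 - 521)^2 = 4·66930, i.e. γ^4 - 1042γ^2 + 271441 - 267720 = 0, i.e. γ^4 - 1042γ^2 + 3721 = 0. So γ is a root of x^4 - 1042x^2 + 3721. This polynomial is irreducible over Q: it has no rational root (each ±√230 ± √291 is irrational), and any factorization into two quadratics over Q would force √(66930) ∈ Q (pairing opposite roots) or √230, √291 ∈ Q (other pairings), all impossible. Hence [Q(γ):Q] = 4 = [Q(√230, √291):Q], so Q(γ) = Q(√230, √291).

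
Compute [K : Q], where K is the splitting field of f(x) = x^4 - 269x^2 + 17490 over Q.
[K : Q] = 4

Solving the quadratic in x^2: x^2 = (269 ± √(269^2 - 4·17490))/2 = (269 ± √2401)/2 = (269 ± 49)/2, giving x^2 = 159 or x^2 = 110. So f(x) = (x^2 - 159)(x^2 - 110) and the roots of f are ±√159, ±√110. Hence the splitting field is K = Q(√159, √110). Since 159 and 110 are distinct squarefree integers > 1, their product 17490 is not a perfect square, so √110 ∉ Q(√159). By the tower law [K:Q] = [Q(√159,√110):Q(√159)] · [Q(√159):Q] = 2 · 2 = 4.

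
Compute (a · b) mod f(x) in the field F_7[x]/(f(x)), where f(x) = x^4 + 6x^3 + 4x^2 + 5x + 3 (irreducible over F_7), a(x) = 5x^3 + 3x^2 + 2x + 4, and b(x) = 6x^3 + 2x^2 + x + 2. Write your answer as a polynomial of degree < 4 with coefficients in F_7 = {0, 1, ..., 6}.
a · b ≡ 5x^3 + 2x^2 + x + 6 (mod f(x))

Multiply in F_7[x]: a(x)·b(x) = (5x^3 + 3x^2 + 2x + 4)·(6x^3 + 2x^2 + x + 2) = 2x^6 + 2x^4 + 6x^3 + 2x^2 + x + 1. This has degree ≥ 4, so divide by f(x) over F_7: 2x^6 + 2x^4 + 6x^3 + 2x^2 + x + 1 = (2x^2 + 2x + 3)·(x^4 + 6x^3 + 4x^2 + 5x + 3) + (5x^3 + 2x^2 + x + 6). Hence a·b ≡ 5x^3 + 2x^2 + x + 6 (mod f). (F_7[x]/(f) is a field with 7^4 = 2401 elements since f is irreducible of degree 4.)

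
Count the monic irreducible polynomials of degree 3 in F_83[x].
There are 190568 monic irreducible polynomials of degree 3 over F_83

Each element of F_{83^3} that lies in no proper subfield is a root of exactly one monic irreducible of degree 3 over F_83, and each such polynomial has 3 distinct roots in F_{83^3}. By Möbius inversion the count is N_83(3) = (1/3) Σ_{d|3} μ(3/d) · 83^d = (1/3)(μ(3)·83^1 + μ(1)·83^3) = 571704/3 = 190568.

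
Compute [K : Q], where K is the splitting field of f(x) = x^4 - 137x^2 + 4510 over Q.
[K : Q] = 4

Solving the quadratic in x^2: x^2 = (137 ± √(137^2 - 4·4510))/2 = (137 ± √729)/2 = (137 ± 27)/2, giving x^2 = 82 or x^2 = 55. So f(x) = (x^2 - 82)(x^2 - 55) and the roots of f are ±√82, ±√55. Hence the splitting field is K = Q(√82, √55). Since 82 and 55 are distinct squarefree integers > 1, their product 4510 is not a perfect square, so √55 ∉ Q(√82). By the tower law [K:Q] = [Q(√82,√55):Q(√82)] · [Q(√82):Q] = 2 · 2 = 4.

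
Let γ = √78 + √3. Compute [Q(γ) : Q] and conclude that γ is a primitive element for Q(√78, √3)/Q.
[Q(γ) : Q] = 4 (equivalently, Q(γ) = Q(√78, √3))

Obviously Q(γ) ⊆ Q(√78, √3), and [Q(√78, √3):Q] = 4 (since 78, 3 are distinct squarefree integers > 1 with 234 not a perfect square). To show equality we compute the minimal polynomial of γ. From γ = √78 + √3: γ^2 = 78 + 2√(234) + 3 = 81 + 2√(234), so γ^2 - 81 = 2√(234); squaring, (γ^2 - 81)^2 = 4·234, i.e. γ^4 - 162γ^2 + 6561 - 936 = 0, i.e. γ^4 - 162γ^2 + 5625 = 0. So γ is a root of x^4 - 162x^2 + 5625. This polynomial is irreducible over Q: it has no rational root (each ±√78 ± √3 is irrational), and any factorization into two quadratics over Q would force √(234) ∈ Q (pairing opposite roots) or √78, √3 ∈ Q (other pairings), all impossible. Hence [Q(γ):Q] = 4 = [Q(√78, √3):Q], so Q(γ) = Q(√78, √3).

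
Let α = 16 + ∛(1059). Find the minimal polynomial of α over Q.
m_α(x) = x^3 - 48x^2 + 768x - 5155

Set β = α - 16 = ∛(1059), so β^3 = 1059. Then (α - 16)^3 - 1059 = 0, i.e. α is a root of g(x) = (x - 16)^3 - 1059 = x^3 - 48x^2 + 768x - 5155. Since g(x) = h(x - 16) where h(x) = x^3 - 1059, and h is irreducible over Q (because 1059 is not a perfect cube, so h has no rational root, and a monic cubic with no rational root is irreducible), g is also irreducible (irreducibility is preserved under the substitution x → x - 16). Hence m_α(x) = x^3 - 48x^2 + 768x - 5155.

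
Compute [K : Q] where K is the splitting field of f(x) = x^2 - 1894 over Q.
[K : Q] = 2

f(x) = x^2 - 1894 factors as (x - √1894)(x + √1894). The splitting field is K = Q(√1894). Since 1894 is squarefree and > 1, it is not a perfect square, so x^2 - 1894 is irreducible over Q and [Q(√1894) : Q] = 2. Hence [K : Q] = 2.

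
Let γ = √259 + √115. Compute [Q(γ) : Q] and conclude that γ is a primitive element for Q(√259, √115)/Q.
[Q(γ) : Q] = 4 (equivalently, Q(γ) = Q(√259, √115))

Obviously Q(γ) ⊆ Q(√259, √115), and [Q(√259, √115):Q] = 4 (since 259, 115 are distinct squarefree integers > 1 with 29785 not a perfect square). To show equality we compute the minimal polynomial of γ. From γ = √259 + √115: γ^2 = 259 + 2√(29785) + 115 = 374 + 2√(29785), so γ^2 - 374 = 2√(29785); squaring, (γ^2 - 374)^2 = 4·29785, i.e. γ^4 - 748γ^2 + 139876 - 119140 = 0, i.e. γ^4 - 748γ^2 + 20736 = 0. So γ is a root of x^4 - 748x^2 + 20736. This polynomial is irreducible over Q: it has no rational root (each ±√259 ± √115 is irrational), and any factorization into two quadratics over Q would force √(29785) ∈ Q (pairing opposite roots) or √259, √115 ∈ Q (other pairings), all impossible. Hence [Q(γ):Q] = 4 = [Q(√259, √115):Q], so Q(γ) = Q(√259, √115).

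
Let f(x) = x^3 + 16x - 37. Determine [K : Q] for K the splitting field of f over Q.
[K : Q] = 6

By the rational root test, any rational root of the monic integer polynomial f(x) = x^3 + 16x - 37 must be an integer dividing the constant term -37, i.e. one of ±{1, 37}. Evaluating: f(1) = -20, f(-1) = -54, f(37) = 51208, f(-37) = -51282; none is 0, so f has no rational root and is therefore irreducible over Q (a cubic with no linear factor over a field is irreducible). For an irreducible cubic, the Galois group is A_3 or S_3 according as the discriminant disc(f) = -4a^3 - 27b^2 = -4·(16)^3 - 27·(-37)^2 = -53347 is or is not a square in Q. Here disc(f) = -53347 is not a perfect square in Q, so the Galois group of f over Q is not contained in A_3 and must be all of S_3. The splitting field has degree |S_3| = 6 over Q, so [K : Q] = 6.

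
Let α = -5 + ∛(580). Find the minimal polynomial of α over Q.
m_α(x) = x^3 + 15x^2 + 75x - 455

Set β = α + 5 = ∛(580), so β^3 = 580. Then (α + 5)^3 - 580 = 0, i.e. α is a root of g(x) = (x + 5)^3 - 580 = x^3 + 15x^2 + 75x - 455. Since g(x) = h(x + 5) where h(x) = x^3 - 580, and h is irreducible over Q (because 580 is not a perfect cube, so h has no rational root, and a monic cubic with no rational root is irreducible), g is also irreducible (irreducibility is preserved under the substitution x → x + 5). Hence m_α(x) = x^3 + 15x^2 + 75x - 455.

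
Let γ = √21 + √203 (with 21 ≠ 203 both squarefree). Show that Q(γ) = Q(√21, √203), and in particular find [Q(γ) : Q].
[Q(γ) : Q] = 4 (equivalently, Q(γ) = Q(√21, √203))

Obviously Q(γ) ⊆ Q(√21, √203), and [Q(√21, √203):Q] = 4 (since 21, 203 are distinct squarefree integers > 1 with 4263 not a perfect square). To show equality we compute the minimal polynomial of γ. From γ = √21 + √203: γ^2 = 21 + 2√(4263) + 203 = 224 + 2√(4263), so γ^2 - 224 = 2√(4263); squaring, (γ^2 - 224)^2 = 4·4263, i.e. γ^4 - 448γ^2 + 50176 - 17052 = 0, i.e. γ^4 - 448γ^2 + 33124 = 0. So γ is a root of x^4 - 448x^2 + 33124. This polynomial is irreducible over Q: it has no rational root (each ±√21 ± √203 is irrational), and any factorization into two quadratics over Q would force √(4263) ∈ Q (pairing opposite roots) or √21, √203 ∈ Q (other pairings), all impossible. Hence [Q(γ):Q] = 4 = [Q(√21, √203):Q], so Q(γ) = Q(√21, √203).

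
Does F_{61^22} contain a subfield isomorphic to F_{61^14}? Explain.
No: F_{61^14} is not a subfield of F_{61^22}

F_{p^m} embeds in F_{p^n} iff m | n. Here 14 ∤ 22 (since 22 = 1·14 + 8 with remainder 8 ≠ 0), so F_{61^14} is not a subfield of F_{61^22}. Equivalently: if it were, the tower law would give 14 = [F_{61^14}:F_61] dividing [F_{61^22}:F_61] = 22, contradiction.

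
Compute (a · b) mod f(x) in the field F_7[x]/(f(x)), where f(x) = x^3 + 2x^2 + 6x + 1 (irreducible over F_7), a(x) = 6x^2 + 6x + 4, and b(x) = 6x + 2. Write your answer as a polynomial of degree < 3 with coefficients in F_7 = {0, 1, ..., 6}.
a · b ≡ 4x^2 + 2x (mod f(x))

Multiply in F_7[x]: a(x)·b(x) = (6x^2 + 6x + 4)·(6x + 2) = x^3 + 6x^2 + x + 1. This has degree ≥ 3, so divide by f(x) over F_7: x^3 + 6x^2 + x + 1 = (1)·(x^3 + 2x^2 + 6x + 1) + (4x^2 + 2x). Hence a·b ≡ 4x^2 + 2x (mod f). (F_7[x]/(f) is a field with 7^3 = 343 elements since f is irreducible of degree 3.)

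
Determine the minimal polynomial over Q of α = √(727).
m_α(x) = x^2 - 727

α satisfies α^2 - 727 = 0, so x^2 - 727 annihilates α. Since d = 727 is squarefree and ≠ 1, it is not a perfect square in Q, so x^2 - 727 has no rational root and is therefore irreducible over Q (a degree-2 polynomial over a field is irreducible iff it has no root). Hence m_α(x) = x^2 - 727.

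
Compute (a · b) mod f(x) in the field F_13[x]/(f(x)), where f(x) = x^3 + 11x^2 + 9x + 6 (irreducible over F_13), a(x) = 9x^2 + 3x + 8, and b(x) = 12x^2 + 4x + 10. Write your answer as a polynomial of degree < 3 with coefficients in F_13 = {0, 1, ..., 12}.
a · b ≡ 10x^2 + 7x + 3 (mod f(x))

Multiply in F_13[x]: a(x)·b(x) = (9x^2 + 3x + 8)·(12x^2 + 4x + 10) = 4x^4 + 7x^3 + 3x^2 + 10x + 2. This has degree ≥ 3, so divide by f(x) over F_13: 4x^4 + 7x^3 + 3x^2 + 10x + 2 = (4x + 2)·(x^3 + 11x^2 + 9x + 6) + (10x^2 + 7x + 3). Hence a·b ≡ 10x^2 + 7x + 3 (mod f). (F_13[x]/(f) is a field with 13^3 = 2197 elements since f is irreducible of degree 3.)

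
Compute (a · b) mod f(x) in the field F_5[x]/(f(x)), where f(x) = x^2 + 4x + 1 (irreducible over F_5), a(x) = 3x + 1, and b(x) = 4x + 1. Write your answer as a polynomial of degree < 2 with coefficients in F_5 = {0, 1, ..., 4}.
a · b ≡ 4x + 4 (mod f(x))

Multiply in F_5[x]: a(x)·b(x) = (3x + 1)·(4x + 1) = 2x^2 + 2x + 1. This has degree ≥ 2, so divide by f(x) over F_5: 2x^2 + 2x + 1 = (2)·(x^2 + 4x + 1) + (4x + 4). Hence a·b ≡ 4x + 4 (mod f). (F_5[x]/(f) is a field with 5^2 = 25 elements since f is irreducible of degree 2.)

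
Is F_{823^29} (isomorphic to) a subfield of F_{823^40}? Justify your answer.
No: F_{823^29} is not a subfield of F_{823^40}

F_{p^m} embeds in F_{p^n} iff m | n. Here 29 ∤ 40 (since 40 = 1·29 + 11 with remainder 11 ≠ 0), so F_{823^29} is not a subfield of F_{823^40}. Equivalently: if it were, the tower law would give 29 = [F_{823^29}:F_823] dividing [F_{823^40}:F_823] = 40, contradiction.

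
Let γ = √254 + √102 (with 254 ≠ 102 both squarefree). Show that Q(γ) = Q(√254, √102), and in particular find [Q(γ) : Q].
[Q(γ) : Q] = 4 (equivalently, Q(γ) = Q(√254, √102))

Obviously Q(γ) ⊆ Q(√254, √102), and [Q(√254, √102):Q] = 4 (since 254, 102 are distinct squarefree integers > 1 with 25908 not a perfect square). To show equality we compute the minimal polynomial of γ. From γ = √254 + √102: γ^2 = 254 + 2√(25908) + 102 = 356 + 2√(25908), so γ^2 - 356 = 2√(25908); squaring, (γ^2 - 356)^2 = 4·25908, i.e. γ^4 - 712γ^2 + 126736 - 103632 = 0, i.e. γ^4 - 712γ^2 + 23104 = 0. So γ is a root of x^4 - 712x^2 + 23104. This polynomial is irreducible over Q: it has no rational root (each ±√254 ± √102 is irrational), and any factorization into two quadratics over Q would force √(25908) ∈ Q (pairing opposite roots) or √254, √102 ∈ Q (other pairings), all impossible. Hence [Q(γ):Q] = 4 = [Q(√254, √102):Q], so Q(γ) = Q(√254, √102).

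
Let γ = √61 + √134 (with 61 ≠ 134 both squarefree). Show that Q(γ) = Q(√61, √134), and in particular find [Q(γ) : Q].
[Q(γ) : Q] = 4 (equivalently, Q(γ) = Q(√61, √134))

Obviously Q(γ) ⊆ Q(√61, √134), and [Q(√61, √134):Q] = 4 (since 61, 134 are distinct squarefree integers > 1 with 8174 not a perfect square). To show equality we compute the minimal polynomial of γ. From γ = √61 + √134: γ^2 = 61 + 2√(8174) + 134 = 195 + 2√(8174), so γ^2 - 195 = 2√(8174); squaring, (γ^2 - 195)^2 = 4·8174, i.e. γ^4 - 390γ^2 + 38025 - 32696 = 0, i.e. γ^4 - 390γ^2 + 5329 = 0. So γ is a root of x^4 - 390x^2 + 5329. This polynomial is irreducible over Q: it has no rational root (each ±√61 ± √134 is irrational), and any factorization into two quadratics over Q would force √(8174) ∈ Q (pairing opposite roots) or √61, √134 ∈ Q (other pairings), all impossible. Hence [Q(γ):Q] = 4 = [Q(√61, √134):Q], so Q(γ) = Q(√61, √134).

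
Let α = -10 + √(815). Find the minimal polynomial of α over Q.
m_α(x) = x^2 + 20x - 715

From α + 10 = √(815), squaring gives (α + 10)^2 = 815, i.e. α^2 + 20α + 100 = 815, so α^2 + 20α - 715 = 0. The discriminant of x^2 + 20x - 715 is (20)^2 - 4·(-715) = 400 + 2860 = 3260, and 4·(815) is not a perfect square in Q since 815 is squarefree and ≠ 1. Hence x^2 + 20x - 715 is irreducible over Q and is the minimal polynomial of α.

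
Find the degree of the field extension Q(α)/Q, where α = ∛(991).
[Q(α):Q] = 3

The minimal polynomial of α is x^3 - 991, irreducible over Q since 991 is not a perfect cube (so x^3 - 991 has no rational root). Hence [Q(α):Q] = deg(m_α) = 3.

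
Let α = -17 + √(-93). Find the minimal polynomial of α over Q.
m_α(x) = x^2 + 34x + 382

From α + 17 = √(-93), squaring gives (α + 17)^2 = -93, i.e. α^2 + 34α + 289 = -93, so α^2 + 34α + 382 = 0. The discriminant of x^2 + 34x + 382 is (34)^2 - 4·(382) = 1156 - 1528 = -372, and 4·(-93) is not a perfect square in Q since -93 is squarefree and ≠ 1. Hence x^2 + 34x + 382 is irreducible over Q and is the minimal polynomial of α.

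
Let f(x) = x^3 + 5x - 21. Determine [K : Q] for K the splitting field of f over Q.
[K : Q] = 6

By the rational root test, any rational root of the monic integer polynomial f(x) = x^3 + 5x - 21 must be an integer dividing the constant term -21, i.e. one of ±{1, 3, 7, 21}. Evaluating: f(1) = -15, f(-1) = -27, f(3) = 21, f(-3) = -63, f(7) = 357, f(-7) = -399, f(21) = 9345, f(-21) = -9387; none is 0, so f has no rational root and is therefore irreducible over Q (a cubic with no linear factor over a field is irreducible). For an irreducible cubic, the Galois group is A_3 or S_3 according as the discriminant disc(f) = -4a^3 - 27b^2 = -4·(5)^3 - 27·(-21)^2 = -12407 is or is not a square in Q. Here disc(f) = -12407 is not a perfect square in Q, so the Galois group of f over Q is not contained in A_3 and must be all of S_3. The splitting field has degree |S_3| = 6 over Q, so [K : Q] = 6.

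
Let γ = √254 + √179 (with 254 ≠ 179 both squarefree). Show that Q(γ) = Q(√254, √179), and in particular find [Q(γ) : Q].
[Q(γ) : Q] = 4 (equivalently, Q(γ) = Q(√254, √179))

Obviously Q(γ) ⊆ Q(√254, √179), and [Q(√254, √179):Q] = 4 (since 254, 179 are distinct squarefree integers > 1 with 45466 not a perfect square). To show equality we compute the minimal polynomial of γ. From γ = √254 + √179: γ^2 = 254 + 2√(45466) + 179 = 433 + 2√(45466), so γ^2 - 433 = 2√(45466); squaring, (γ^2 - 433)^2 = 4·45466, i.e. γ^4 - 866γ^2 + 187489 - 181864 = 0, i.e. γ^4 - 866γ^2 + 5625 = 0. So γ is a root of x^4 - 866x^2 + 5625. This polynomial is irreducible over Q: it has no rational root (each ±√254 ± √179 is irrational), and any factorization into two quadratics over Q would force √(45466) ∈ Q (pairing opposite roots) or √254, √179 ∈ Q (other pairings), all impossible. Hence [Q(γ):Q] = 4 = [Q(√254, √179):Q], so Q(γ) = Q(√254, √179).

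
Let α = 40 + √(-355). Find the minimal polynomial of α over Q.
m_α(x) = x^2 - 80x + 1955

From α - 40 = √(-355), squaring gives (α - 40)^2 = -355, i.e. α^2 - 80α + 1600 = -355, so α^2 - 80α + 1955 = 0. The discriminant of x^2 - 80x + 1955 is (-80)^2 - 4·(1955) = 6400 - 7820 = -1420, and 4·(-355) is not a perfect square in Q since -355 is squarefree and ≠ 1. Hence x^2 - 80x + 1955 is irreducible over Q and is the minimal polynomial of α.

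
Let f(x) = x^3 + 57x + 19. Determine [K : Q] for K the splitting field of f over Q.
[K : Q] = 6

By the rational root test, any rational root of the monic integer polynomial f(x) = x^3 + 57x + 19 must be an integer dividing the constant term 19, i.e. one of ±{1, 19}. Evaluating: f(1) = 77, f(-1) = -39, f(19) = 7961, f(-19) = -7923; none is 0, so f has no rational root and is therefore irreducible over Q (a cubic with no linear factor over a field is irreducible). For an irreducible cubic, the Galois group is A_3 or S_3 according as the discriminant disc(f) = -4a^3 - 27b^2 = -4·(57)^3 - 27·(19)^2 = -750519 is or is not a square in Q. Here disc(f) = -750519 is not a perfect square in Q, so the Galois group of f over Q is not contained in A_3 and must be all of S_3. The splitting field has degree |S_3| = 6 over Q, so [K : Q] = 6.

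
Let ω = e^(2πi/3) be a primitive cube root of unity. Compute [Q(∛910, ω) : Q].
[Q(∛910, ω) : Q] = 6

[Q(∛910):Q] = 3 (min poly x^3 - 910, irreducible since 910 is not a perfect cube). [Q(ω):Q] = 2 (min poly x^2 + x + 1). Since Q(∛910) ⊂ R and ω ∉ R, we have ω ∉ Q(∛910), so x^2 + x + 1 remains irreducible over Q(∛910) and [Q(∛910, ω) : Q(∛910)] = 2. By the tower law, [Q(∛910, ω) : Q] = 3 · 2 = 6. (In fact Q(∛910, ω) is the splitting field of x^3 - 910 over Q.)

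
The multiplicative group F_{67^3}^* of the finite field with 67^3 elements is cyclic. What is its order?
|F_{67^3}^*| = 300762

F_{67^3} has 67^3 = 300763 elements; its multiplicative group consists of all nonzero elements, so |F_{67^3}^*| = 300763 - 1 = 300762. (It is cyclic since any finite subgroup of the multiplicative group of a field is cyclic.)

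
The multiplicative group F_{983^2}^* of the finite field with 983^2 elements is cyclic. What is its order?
|F_{983^2}^*| = 966288

F_{983^2} has 983^2 = 966289 elements; its multiplicative group consists of all nonzero elements, so |F_{983^2}^*| = 966289 - 1 = 966288. (It is cyclic since any finite subgroup of the multiplicative group of a field is cyclic.)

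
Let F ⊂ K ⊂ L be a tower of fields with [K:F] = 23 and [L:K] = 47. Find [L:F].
[L:F] = 1081

The tower law says that for any tower of field extensions F ⊂ K ⊂ L with finite degrees, [L:F] = [L:K] · [K:F]. Here this gives [L:F] = 47 · 23 = 1081.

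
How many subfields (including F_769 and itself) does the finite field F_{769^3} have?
F_{769^3} has 2 subfields

The subfields of F_{p^n} are exactly the fields F_{p^d} for d | n (each is the fixed field of the unique index-d subgroup of Gal(F_{p^n}/F_p) ≅ Z/nZ). The divisors of n = 3 are {1, 3}, giving 2 subfields: F_{769^1}, F_{769^3}.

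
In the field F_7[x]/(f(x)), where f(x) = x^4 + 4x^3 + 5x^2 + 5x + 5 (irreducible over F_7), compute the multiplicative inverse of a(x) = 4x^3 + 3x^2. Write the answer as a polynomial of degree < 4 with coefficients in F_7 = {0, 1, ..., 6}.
a(x)^(-1) ≡ 2x^3 + 2x^2 + 2x + 4 (mod f(x))

Since f is irreducible over F_7, F_7[x]/(f) is a field and a(x) ≠ 0 has an inverse. Apply the extended Euclidean algorithm to f(x) and a(x) in F_7[x]: f(x) = (2x + 3)·a(x) + (3x^2 + 5x + 5);  a(x) = (6x + 5)·(3x^2 + 5x + 5) + (x + 3);  (3x^2 + 5x + 5) = (3x + 3)·(x + 3) + (3). The last nonzero remainder is the constant 3 = gcd(f, a) in F_7. Back-substituting through the division chain expresses 3 = s(x)·a(x) + t(x)·f(x) with s(x) ≡ 6x^3 + 6x^2 + 6x + 5 (mod f), so (6x^3 + 6x^2 + 6x + 5)·a(x) ≡ 3 (mod f). Multiplying by 3^(-1) ≡ 5 in F_7 gives a(x)^(-1) ≡ 5·(6x^3 + 6x^2 + 6x + 5) ≡ 2x^3 + 2x^2 + 2x + 4 (mod f). Check: (4x^3 + 3x^2)·(2x^3 + 2x^2 + 2x + 4) = x^6 + x^3 + 5x^2 ≡ 1 (mod x^4 + 4x^3 + 5x^2 + 5x + 5).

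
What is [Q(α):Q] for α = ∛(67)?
[Q(α):Q] = 3

The minimal polynomial of α is x^3 - 67, irreducible over Q since 67 is not a perfect cube (so x^3 - 67 has no rational root). Hence [Q(α):Q] = deg(m_α) = 3.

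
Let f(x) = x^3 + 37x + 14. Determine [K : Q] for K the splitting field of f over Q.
[K : Q] = 6

By the rational root test, any rational root of the monic integer polynomial f(x) = x^3 + 37x + 14 must be an integer dividing the constant term 14, i.e. one of ±{1, 2, 7, 14}. Evaluating: f(1) = 52, f(-1) = -24, f(2) = 96, f(-2) = -68, f(7) = 616, f(-7) = -588, f(14) = 3276, f(-14) = -3248; none is 0, so f has no rational root and is therefore irreducible over Q (a cubic with no linear factor over a field is irreducible). For an irreducible cubic, the Galois group is A_3 or S_3 according as the discriminant disc(f) = -4a^3 - 27b^2 = -4·(37)^3 - 27·(14)^2 = -207904 is or is not a square in Q. Here disc(f) = -207904 is not a perfect square in Q, so the Galois group of f over Q is not contained in A_3 and must be all of S_3. The splitting field has degree |S_3| = 6 over Q, so [K : Q] = 6.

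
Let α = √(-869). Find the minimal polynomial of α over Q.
m_α(x) = x^2 + 869

α satisfies α^2 + 869 = 0, so x^2 + 869 annihilates α. Since d = -869 is squarefree and ≠ 1, it is not a perfect square in Q, so x^2 + 869 has no rational root and is therefore irreducible over Q (a degree-2 polynomial over a field is irreducible iff it has no root). Hence m_α(x) = x^2 + 869.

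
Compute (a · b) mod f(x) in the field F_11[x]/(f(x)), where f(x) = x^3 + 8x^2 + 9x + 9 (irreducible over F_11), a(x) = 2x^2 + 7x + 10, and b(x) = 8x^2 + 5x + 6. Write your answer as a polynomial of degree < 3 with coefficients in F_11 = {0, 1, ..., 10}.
a · b ≡ 6x^2 + 2 (mod f(x))

Multiply in F_11[x]: a(x)·b(x) = (2x^2 + 7x + 10)·(8x^2 + 5x + 6) = 5x^4 + 6x^2 + 4x + 5. This has degree ≥ 3, so divide by f(x) over F_11: 5x^4 + 6x^2 + 4x + 5 = (5x + 4)·(x^3 + 8x^2 + 9x + 9) + (6x^2 + 2). Hence a·b ≡ 6x^2 + 2 (mod f). (F_11[x]/(f) is a field with 11^3 = 1331 elements since f is irreducible of degree 3.)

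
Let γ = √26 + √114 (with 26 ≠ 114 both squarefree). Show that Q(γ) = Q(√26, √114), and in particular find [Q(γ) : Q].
[Q(γ) : Q] = 4 (equivalently, Q(γ) = Q(√26, √114))

Obviously Q(γ) ⊆ Q(√26, √114), and [Q(√26, √114):Q] = 4 (since 26, 114 are distinct squarefree integers > 1 with 2964 not a perfect square). To show equality we compute the minimal polynomial of γ. From γ = √26 + √114: γ^2 = 26 + 2√(2964) + 114 = 140 + 2√(2964), so γ^2 - 140 = 2√(2964); squaring, (γ^2 - 140)^2 = 4·2964, i.e. γ^4 - 280γ^2 + 19600 - 11856 = 0, i.e. γ^4 - 280γ^2 + 7744 = 0. So γ is a root of x^4 - 280x^2 + 7744. This polynomial is irreducible over Q: it has no rational root (each ±√26 ± √114 is irrational), and any factorization into two quadratics over Q would force √(2964) ∈ Q (pairing opposite roots) or √26, √114 ∈ Q (other pairings), all impossible. Hence [Q(γ):Q] = 4 = [Q(√26, √114):Q], so Q(γ) = Q(√26, √114).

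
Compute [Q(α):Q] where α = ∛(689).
[Q(α):Q] = 3

The minimal polynomial of α is x^3 - 689, irreducible over Q since 689 is not a perfect cube (so x^3 - 689 has no rational root). Hence [Q(α):Q] = deg(m_α) = 3.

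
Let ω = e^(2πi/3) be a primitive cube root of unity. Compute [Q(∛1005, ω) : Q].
[Q(∛1005, ω) : Q] = 6

[Q(∛1005):Q] = 3 (min poly x^3 - 1005, irreducible since 1005 is not a perfect cube). [Q(ω):Q] = 2 (min poly x^2 + x + 1). Since Q(∛1005) ⊂ R and ω ∉ R, we have ω ∉ Q(∛1005), so x^2 + x + 1 remains irreducible over Q(∛1005) and [Q(∛1005, ω) : Q(∛1005)] = 2. By the tower law, [Q(∛1005, ω) : Q] = 3 · 2 = 6. (In fact Q(∛1005, ω) is the splitting field of x^3 - 1005 over Q.)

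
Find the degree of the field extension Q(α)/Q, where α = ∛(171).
[Q(α):Q] = 3

The minimal polynomial of α is x^3 - 171, irreducible over Q since 171 is not a perfect cube (so x^3 - 171 has no rational root). Hence [Q(α):Q] = deg(m_α) = 3.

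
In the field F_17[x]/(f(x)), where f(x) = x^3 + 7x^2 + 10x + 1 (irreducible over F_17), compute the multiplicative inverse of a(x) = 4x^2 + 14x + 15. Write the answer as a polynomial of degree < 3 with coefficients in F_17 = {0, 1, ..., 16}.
a(x)^(-1) ≡ 3x^2 + 16x + 14 (mod f(x))

Since f is irreducible over F_17, F_17[x]/(f) is a field and a(x) ≠ 0 has an inverse. Apply the extended Euclidean algorithm to f(x) and a(x) in F_17[x]: f(x) = (13x + 3)·a(x) + (11x + 7);  a(x) = (5x + 12)·(11x + 7) + (16). The last nonzero remainder is the constant 16 = gcd(f, a) in F_17. Back-substituting through the division chain expresses 16 = s(x)·a(x) + t(x)·f(x) with s(x) ≡ 14x^2 + x + 3 (mod f), so (14x^2 + x + 3)·a(x) ≡ 16 (mod f). Multiplying by 16^(-1) ≡ 16 in F_17 gives a(x)^(-1) ≡ 16·(14x^2 + x + 3) ≡ 3x^2 + 16x + 14 (mod f). Check: (4x^2 + 14x + 15)·(3x^2 + 16x + 14) = 12x^4 + 4x^3 + 2x^2 + 11x + 6 ≡ 1 (mod x^3 + 7x^2 + 10x + 1).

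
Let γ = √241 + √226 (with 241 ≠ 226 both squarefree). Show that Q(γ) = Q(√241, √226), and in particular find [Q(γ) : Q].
[Q(γ) : Q] = 4 (equivalently, Q(γ) = Q(√241, √226))

Obviously Q(γ) ⊆ Q(√241, √226), and [Q(√241, √226):Q] = 4 (since 241, 226 are distinct squarefree integers > 1 with 54466 not a perfect square). To show equality we compute the minimal polynomial of γ. From γ = √241 + √226: γ^2 = 241 + 2√(54466) + 226 = 467 + 2√(54466), so γ^2 - 467 = 2√(54466); squaring, (γ^2 - 467)^2 = 4·54466, i.e. γ^4 - 934γ^2 + 218089 - 217864 = 0, i.e. γ^4 - 934γ^2 + 225 = 0. So γ is a root of x^4 - 934x^2 + 225. This polynomial is irreducible over Q: it has no rational root (each ±√241 ± √226 is irrational), and any factorization into two quadratics over Q would force √(54466) ∈ Q (pairing opposite roots) or √241, √226 ∈ Q (other pairings), all impossible. Hence [Q(γ):Q] = 4 = [Q(√241, √226):Q], so Q(γ) = Q(√241, √226).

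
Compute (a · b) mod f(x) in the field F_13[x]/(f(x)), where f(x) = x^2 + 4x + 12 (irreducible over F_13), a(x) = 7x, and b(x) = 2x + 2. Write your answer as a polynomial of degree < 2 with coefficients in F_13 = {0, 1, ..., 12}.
a · b ≡ 10x + 1 (mod f(x))

Multiply in F_13[x]: a(x)·b(x) = (7x)·(2x + 2) = x^2 + x. This has degree ≥ 2, so divide by f(x) over F_13: x^2 + x = (1)·(x^2 + 4x + 12) + (10x + 1). Hence a·b ≡ 10x + 1 (mod f). (F_13[x]/(f) is a field with 13^2 = 169 elements since f is irreducible of degree 2.)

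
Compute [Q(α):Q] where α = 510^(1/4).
[Q(α):Q] = 4

α is a root of x^4 - 510. By Eisenstein's criterion at the prime p = 2 (which divides the constant term 510 but p^2 = 4 does not, since 510 is squarefree), x^4 - 510 is irreducible over Q. Hence [Q(α):Q] = 4.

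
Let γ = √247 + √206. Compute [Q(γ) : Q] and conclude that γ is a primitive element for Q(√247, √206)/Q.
[Q(γ) : Q] = 4 (equivalently, Q(γ) = Q(√247, √206))

Obviously Q(γ) ⊆ Q(√247, √206), and [Q(√247, √206):Q] = 4 (since 247, 206 are distinct squarefree integers > 1 with 50882 not a perfect square). To show equality we compute the minimal polynomial of γ. From γ = √247 + √206: γ^2 = 247 + 2√(50882) + 206 = 453 + 2√(50882), so γ^2 - 453 = 2√(50882); squaring, (γ^2 - 453)^2 = 4·50882, i.e. γ^4 - 906γ^2 + 205209 - 203528 = 0, i.e. γ^4 - 906γ^2 + 1681 = 0. So γ is a root of x^4 - 906x^2 + 1681. This polynomial is irreducible over Q: it has no rational root (each ±√247 ± √206 is irrational), and any factorization into two quadratics over Q would force √(50882) ∈ Q (pairing opposite roots) or √247, √206 ∈ Q (other pairings), all impossible. Hence [Q(γ):Q] = 4 = [Q(√247, √206):Q], so Q(γ) = Q(√247, √206).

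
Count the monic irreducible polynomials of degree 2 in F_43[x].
There are 903 monic irreducible polynomials of degree 2 over F_43

Each element of F_{43^2} that lies in no proper subfield is a root of exactly one monic irreducible of degree 2 over F_43, and each such polynomial has 2 distinct roots in F_{43^2}. By Möbius inversion the count is N_43(2) = (1/2) Σ_{d|2} μ(2/d) · 43^d = (1/2)(μ(2)·43^1 + μ(1)·43^2) = 1806/2 = 903.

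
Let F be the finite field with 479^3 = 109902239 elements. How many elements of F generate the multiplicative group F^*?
There are φ(109902238) = 53438616 primitive elements

F_q^* is cyclic of order q - 1 = 109902238. A cyclic group of order m has exactly φ(m) generators. Here m = 109902238 = 2 · 43 · 239 · 5347, so the number of primitive elements is φ(109902238) = 53438616.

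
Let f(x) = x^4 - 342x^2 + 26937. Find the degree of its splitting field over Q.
[K : Q] = 4

Solving the quadratic in x^2: x^2 = (342 ± √(342^2 - 4·26937))/2 = (342 ± √9216)/2 = (342 ± 96)/2, giving x^2 = 219 or x^2 = 123. So f(x) = (x^2 - 219)(x^2 - 123) and the roots of f are ±√219, ±√123. Hence the splitting field is K = Q(√219, √123). Since 219 and 123 are distinct squarefree integers > 1, their product 26937 is not a perfect square, so √123 ∉ Q(√219). By the tower law [K:Q] = [Q(√219,√123):Q(√219)] · [Q(√219):Q] = 2 · 2 = 4.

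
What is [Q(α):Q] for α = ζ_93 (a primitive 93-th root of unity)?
[Q(α):Q] = 60

The minimal polynomial of ζ_93 over Q is the 93-th cyclotomic polynomial Φ_93(x), which is irreducible over Q and has degree φ(93) = 60. Hence [Q(α):Q] = φ(93) = 60.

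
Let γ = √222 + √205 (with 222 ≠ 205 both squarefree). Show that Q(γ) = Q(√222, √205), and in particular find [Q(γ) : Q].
[Q(γ) : Q] = 4 (equivalently, Q(γ) = Q(√222, √205))

Obviously Q(γ) ⊆ Q(√222, √205), and [Q(√222, √205):Q] = 4 (since 222, 205 are distinct squarefree integers > 1 with 45510 not a perfect square). To show equality we compute the minimal polynomial of γ. From γ = √222 + √205: γ^2 = 222 + 2√(45510) + 205 = 427 + 2√(45510), so γ^2 - 427 = 2√(45510); squaring, (γ^2 - 427)^2 = 4·45510, i.e. γ^4 - 854γ^2 + 182329 - 182040 = 0, i.e. γ^4 - 854γ^2 + 289 = 0. So γ is a root of x^4 - 854x^2 + 289. This polynomial is irreducible over Q: it has no rational root (each ±√222 ± √205 is irrational), and any factorization into two quadratics over Q would force √(45510) ∈ Q (pairing opposite roots) or √222, √205 ∈ Q (other pairings), all impossible. Hence [Q(γ):Q] = 4 = [Q(√222, √205):Q], so Q(γ) = Q(√222, √205).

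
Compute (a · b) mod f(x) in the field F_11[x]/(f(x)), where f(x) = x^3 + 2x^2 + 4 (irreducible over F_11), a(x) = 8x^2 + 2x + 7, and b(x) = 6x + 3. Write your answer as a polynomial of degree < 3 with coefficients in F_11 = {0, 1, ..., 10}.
a · b ≡ 6x^2 + 4x + 5 (mod f(x))

Multiply in F_11[x]: a(x)·b(x) = (8x^2 + 2x + 7)·(6x + 3) = 4x^3 + 3x^2 + 4x + 10. This has degree ≥ 3, so divide by f(x) over F_11: 4x^3 + 3x^2 + 4x + 10 = (4)·(x^3 + 2x^2 + 4) + (6x^2 + 4x + 5). Hence a·b ≡ 6x^2 + 4x + 5 (mod f). (F_11[x]/(f) is a field with 11^3 = 1331 elements since f is irreducible of degree 3.)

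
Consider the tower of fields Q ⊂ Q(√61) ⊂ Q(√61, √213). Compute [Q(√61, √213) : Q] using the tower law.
[Q(√61, √213) : Q] = 4

[Q(√61):Q] = 2 (min poly x^2 - 61, irreducible since 61 is squarefree > 1). For the top step, suppose √213 ∈ Q(√61), say √213 = c + d√61 with c, d ∈ Q. Squaring: 213 = c^2 + 61d^2 + 2cd√61. Since √61 ∉ Q this forces 2cd = 0. If d = 0 then √213 = c ∈ Q, contradicting 213 squarefree > 1. If c = 0 then 213 = 61d^2, so 61·213 = (61d)^2 is a perfect square in Q — but 61·213 = 12993 is not a perfect square (since 61 and 213 are distinct squarefree integers). Contradiction. Hence √213 ∉ Q(√61), so x^2 - 213 stays irreducible over Q(√61) and [Q(√61, √213) : Q(√61)] = 2. By the tower law, [Q(√61, √213) : Q] = 2 · 2 = 4.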